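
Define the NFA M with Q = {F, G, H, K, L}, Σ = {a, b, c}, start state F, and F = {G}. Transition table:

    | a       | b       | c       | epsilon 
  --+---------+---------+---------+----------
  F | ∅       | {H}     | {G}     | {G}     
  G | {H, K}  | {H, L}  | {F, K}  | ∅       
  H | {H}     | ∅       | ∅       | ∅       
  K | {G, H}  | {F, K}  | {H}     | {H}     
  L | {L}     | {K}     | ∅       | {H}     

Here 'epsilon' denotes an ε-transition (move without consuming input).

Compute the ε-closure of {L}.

{H, L}

Begin with {L}.
ε-move L → H; add H.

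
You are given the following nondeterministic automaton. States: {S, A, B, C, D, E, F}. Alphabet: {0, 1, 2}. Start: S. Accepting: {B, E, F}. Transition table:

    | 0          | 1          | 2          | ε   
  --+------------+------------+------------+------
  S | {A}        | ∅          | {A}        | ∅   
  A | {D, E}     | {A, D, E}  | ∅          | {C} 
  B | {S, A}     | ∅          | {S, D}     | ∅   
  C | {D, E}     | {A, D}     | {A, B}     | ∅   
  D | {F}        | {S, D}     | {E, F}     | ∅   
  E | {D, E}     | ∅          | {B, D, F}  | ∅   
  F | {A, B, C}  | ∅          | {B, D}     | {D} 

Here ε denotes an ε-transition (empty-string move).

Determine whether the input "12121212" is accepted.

No

Start in {S}.
Read '1': S→∅; now ∅.
The set is empty and remains empty for the remaining 7 symbols.
The final set ∅ contains no accepting state.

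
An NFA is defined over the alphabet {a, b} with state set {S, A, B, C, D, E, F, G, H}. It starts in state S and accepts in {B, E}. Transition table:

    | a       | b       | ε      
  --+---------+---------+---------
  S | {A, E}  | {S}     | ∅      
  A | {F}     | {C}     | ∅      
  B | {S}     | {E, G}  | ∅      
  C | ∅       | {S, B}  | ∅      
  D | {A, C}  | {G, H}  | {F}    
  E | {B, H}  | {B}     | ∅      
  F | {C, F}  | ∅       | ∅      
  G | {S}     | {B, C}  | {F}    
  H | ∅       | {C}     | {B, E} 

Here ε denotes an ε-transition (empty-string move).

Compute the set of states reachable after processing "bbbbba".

{A, E}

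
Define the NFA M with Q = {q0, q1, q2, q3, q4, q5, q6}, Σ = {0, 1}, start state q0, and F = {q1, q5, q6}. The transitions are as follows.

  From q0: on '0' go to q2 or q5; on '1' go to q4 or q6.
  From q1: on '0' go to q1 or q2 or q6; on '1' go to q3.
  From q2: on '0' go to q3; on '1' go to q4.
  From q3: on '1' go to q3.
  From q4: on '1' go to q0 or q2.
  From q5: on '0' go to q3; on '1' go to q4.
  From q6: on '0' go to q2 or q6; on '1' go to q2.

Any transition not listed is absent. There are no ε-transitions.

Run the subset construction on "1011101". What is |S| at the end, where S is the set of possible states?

3

Start in {q0}.
Read '1': q0→{q4, q6}; now {q4, q6}.
Read '0': q4→∅, q6→{q2, q6}; now {q2, q6}.
Read '1': q2→{q4}, q6→{q2}; now {q2, q4}.
Read '1': q2→{q4}, q4→{q0, q2}; now {q0, q2, q4}.
Read '1': q0→{q4, q6}, q2→{q4}, q4→{q0, q2}; now {q0, q2, q4, q6}.
Read '0': q0→{q2, q5}, q2→{q3}, q4→∅, q6→{q2, q6}; now {q2, q3, q5, q6}.
Read '1': q2→{q4}, q3→{q3}, q5→{q4}, q6→{q2}; now {q2, q3, q4}.
That set has 3 states.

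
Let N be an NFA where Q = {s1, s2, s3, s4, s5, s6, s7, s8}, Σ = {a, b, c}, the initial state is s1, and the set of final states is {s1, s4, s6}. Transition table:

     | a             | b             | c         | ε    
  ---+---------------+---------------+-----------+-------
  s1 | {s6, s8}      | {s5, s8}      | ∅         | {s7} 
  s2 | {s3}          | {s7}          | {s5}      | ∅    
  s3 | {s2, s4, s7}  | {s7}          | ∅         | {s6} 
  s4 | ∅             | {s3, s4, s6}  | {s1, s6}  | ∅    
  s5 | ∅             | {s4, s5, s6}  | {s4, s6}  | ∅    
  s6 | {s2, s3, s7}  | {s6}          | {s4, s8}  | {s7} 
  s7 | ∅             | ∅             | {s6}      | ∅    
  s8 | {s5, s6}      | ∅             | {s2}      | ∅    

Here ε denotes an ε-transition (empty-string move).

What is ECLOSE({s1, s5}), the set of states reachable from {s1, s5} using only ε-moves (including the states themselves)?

{s1, s5, s7}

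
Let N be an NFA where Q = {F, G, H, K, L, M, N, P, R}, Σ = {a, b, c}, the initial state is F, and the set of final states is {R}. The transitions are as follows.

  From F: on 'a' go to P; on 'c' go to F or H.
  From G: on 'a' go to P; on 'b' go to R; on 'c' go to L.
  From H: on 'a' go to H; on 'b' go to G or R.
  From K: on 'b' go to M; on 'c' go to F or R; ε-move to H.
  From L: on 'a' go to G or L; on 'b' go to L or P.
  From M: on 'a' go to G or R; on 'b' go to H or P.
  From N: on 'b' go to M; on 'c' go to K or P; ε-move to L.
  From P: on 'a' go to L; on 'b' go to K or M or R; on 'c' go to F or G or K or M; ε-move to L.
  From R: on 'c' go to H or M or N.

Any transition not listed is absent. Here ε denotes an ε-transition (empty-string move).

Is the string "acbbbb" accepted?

Start in {F}.
Read 'a': {F} → {L, P}.
Read 'c': {L, P} → {F, G, H, K, M}.
Read 'b': {F, G, H, K, M} → {G, H, L, M, P, R}.
Read 'b': {G, H, L, M, P, R} → {G, H, K, L, M, P, R}.
Read 'b': {G, H, K, L, M, P, R} → {G, H, K, L, M, P, R}.
Read 'b': {G, H, K, L, M, P, R} → {G, H, K, L, M, P, R}.
The final set {G, H, K, L, M, P, R} contains the accepting state R.

Yes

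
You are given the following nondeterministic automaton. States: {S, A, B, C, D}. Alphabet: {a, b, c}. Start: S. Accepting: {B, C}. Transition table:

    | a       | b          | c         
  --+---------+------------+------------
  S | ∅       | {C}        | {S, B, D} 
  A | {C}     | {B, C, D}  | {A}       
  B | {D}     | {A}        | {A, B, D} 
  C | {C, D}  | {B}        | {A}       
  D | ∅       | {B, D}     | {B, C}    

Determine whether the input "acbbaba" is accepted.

No

Start in {S}.
Read 'a': {S} → ∅.
The set is empty and remains empty for the remaining 6 symbols.
The final set ∅ contains no accepting state.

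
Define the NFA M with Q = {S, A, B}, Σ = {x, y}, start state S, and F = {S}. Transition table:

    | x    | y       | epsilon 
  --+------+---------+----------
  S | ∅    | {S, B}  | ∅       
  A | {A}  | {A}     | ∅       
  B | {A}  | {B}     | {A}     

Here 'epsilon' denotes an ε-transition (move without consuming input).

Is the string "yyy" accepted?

Start in {S}.
Read 'y': S→{S, B}; union {S, B}; ε-closure = {S, A, B}.
Read 'y': S→{S, B}, A→{A}, B→{B}; now {S, A, B}.
Read 'y': S→{S, B}, A→{A}, B→{B}; now {S, A, B}.
The final set {S, A, B} contains the accepting state S.

Yes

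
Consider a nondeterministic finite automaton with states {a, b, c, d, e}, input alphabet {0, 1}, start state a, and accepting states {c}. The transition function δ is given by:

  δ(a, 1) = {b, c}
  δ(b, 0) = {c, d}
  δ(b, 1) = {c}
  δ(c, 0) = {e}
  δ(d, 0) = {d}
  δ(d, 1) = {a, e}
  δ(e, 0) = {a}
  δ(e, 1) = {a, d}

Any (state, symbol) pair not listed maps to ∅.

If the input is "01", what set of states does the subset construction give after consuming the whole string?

Start in {a}.
Read '0': {a} → ∅.
The set is empty and remains empty for the remaining 1 symbol.

∅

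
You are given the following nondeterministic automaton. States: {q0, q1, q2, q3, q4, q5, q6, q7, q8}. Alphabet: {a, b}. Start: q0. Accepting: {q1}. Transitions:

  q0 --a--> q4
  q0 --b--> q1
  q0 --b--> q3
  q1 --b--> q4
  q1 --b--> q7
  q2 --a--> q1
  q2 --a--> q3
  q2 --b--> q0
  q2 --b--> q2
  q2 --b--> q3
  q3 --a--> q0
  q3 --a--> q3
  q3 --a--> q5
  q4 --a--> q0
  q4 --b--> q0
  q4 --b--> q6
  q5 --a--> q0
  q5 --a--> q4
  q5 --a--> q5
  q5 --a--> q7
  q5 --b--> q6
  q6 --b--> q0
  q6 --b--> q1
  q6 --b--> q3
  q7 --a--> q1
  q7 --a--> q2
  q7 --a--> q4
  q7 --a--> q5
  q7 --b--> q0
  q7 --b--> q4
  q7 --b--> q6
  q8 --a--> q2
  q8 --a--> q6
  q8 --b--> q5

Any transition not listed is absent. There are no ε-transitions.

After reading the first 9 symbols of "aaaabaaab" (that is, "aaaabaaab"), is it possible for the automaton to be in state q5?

Start in {q0}.
Read 'a': {q0} → {q4}.
Read 'a': {q4} → {q0}.
Read 'a': {q0} → {q4}.
Read 'a': {q4} → {q0}.
Read 'b': {q0} → {q1, q3}.
Read 'a': {q1, q3} → {q0, q3, q5}.
Read 'a': {q0, q3, q5} → {q0, q3, q4, q5, q7}.
Read 'a': {q0, q3, q4, q5, q7} → {q0, q1, q2, q3, q4, q5, q7}.
Read 'b': {q0, q1, q2, q3, q4, q5, q7} → {q0, q1, q2, q3, q4, q6, q7}.
State q5 is not in {q0, q1, q2, q3, q4, q6, q7}.

No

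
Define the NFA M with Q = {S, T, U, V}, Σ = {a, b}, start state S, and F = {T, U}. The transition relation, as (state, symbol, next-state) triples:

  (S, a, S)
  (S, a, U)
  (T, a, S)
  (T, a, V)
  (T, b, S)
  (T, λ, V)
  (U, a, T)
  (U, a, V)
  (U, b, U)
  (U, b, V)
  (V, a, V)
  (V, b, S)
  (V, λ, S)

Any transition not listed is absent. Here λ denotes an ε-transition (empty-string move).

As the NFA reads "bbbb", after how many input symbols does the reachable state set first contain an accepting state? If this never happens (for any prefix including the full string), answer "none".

Start in {S}.
Read 'b': {S} → ∅.
The set is empty and remains empty for the remaining 3 symbols.
No reachable set along the way intersects F.

none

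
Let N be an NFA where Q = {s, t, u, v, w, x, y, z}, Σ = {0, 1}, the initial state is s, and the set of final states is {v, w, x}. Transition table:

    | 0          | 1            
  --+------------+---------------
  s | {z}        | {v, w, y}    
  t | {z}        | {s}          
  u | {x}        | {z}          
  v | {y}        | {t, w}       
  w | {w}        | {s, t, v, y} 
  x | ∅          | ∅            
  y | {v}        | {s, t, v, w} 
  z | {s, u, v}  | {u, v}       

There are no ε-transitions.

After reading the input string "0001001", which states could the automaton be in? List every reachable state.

{s, t, v, w, y, z}

Start in {s}.
Read '0': {s} → {z}.
Read '0': {z} → {s, u, v}.
Read '0': {s, u, v} → {x, y, z}.
Read '1': {x, y, z} → {s, t, u, v, w}.
Read '0': {s, t, u, v, w} → {w, x, y, z}.
Read '0': {w, x, y, z} → {s, u, v, w}.
Read '1': {s, u, v, w} → {s, t, v, w, y, z}.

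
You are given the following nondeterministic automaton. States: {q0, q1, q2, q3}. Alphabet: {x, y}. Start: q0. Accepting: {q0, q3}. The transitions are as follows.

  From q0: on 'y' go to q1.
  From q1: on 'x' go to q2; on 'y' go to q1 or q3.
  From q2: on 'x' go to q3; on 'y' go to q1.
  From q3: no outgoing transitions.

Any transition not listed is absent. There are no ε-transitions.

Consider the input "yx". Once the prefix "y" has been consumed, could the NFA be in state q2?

Start in {q0}.
Read 'y': q0→{q1}; now {q1}.
State q2 is not in {q1}.

No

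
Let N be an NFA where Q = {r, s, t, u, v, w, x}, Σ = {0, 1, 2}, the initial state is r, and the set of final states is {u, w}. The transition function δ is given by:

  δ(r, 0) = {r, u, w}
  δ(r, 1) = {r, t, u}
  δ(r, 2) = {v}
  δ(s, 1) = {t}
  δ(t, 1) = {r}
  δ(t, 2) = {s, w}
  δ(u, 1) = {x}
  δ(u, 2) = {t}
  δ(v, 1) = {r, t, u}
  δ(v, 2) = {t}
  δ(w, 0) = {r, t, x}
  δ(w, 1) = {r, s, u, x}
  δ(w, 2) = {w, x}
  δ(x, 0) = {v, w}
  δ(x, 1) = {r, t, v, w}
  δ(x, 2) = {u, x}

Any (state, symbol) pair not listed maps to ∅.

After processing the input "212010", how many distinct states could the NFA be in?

Start in {r}.
Read '2': {r} → {v}.
Read '1': {v} → {r, t, u}.
Read '2': {r, t, u} → {s, t, v, w}.
Read '0': {s, t, v, w} → {r, t, x}.
Read '1': {r, t, x} → {r, t, u, v, w}.
Read '0': {r, t, u, v, w} → {r, t, u, w, x}.
That set has 5 states.

5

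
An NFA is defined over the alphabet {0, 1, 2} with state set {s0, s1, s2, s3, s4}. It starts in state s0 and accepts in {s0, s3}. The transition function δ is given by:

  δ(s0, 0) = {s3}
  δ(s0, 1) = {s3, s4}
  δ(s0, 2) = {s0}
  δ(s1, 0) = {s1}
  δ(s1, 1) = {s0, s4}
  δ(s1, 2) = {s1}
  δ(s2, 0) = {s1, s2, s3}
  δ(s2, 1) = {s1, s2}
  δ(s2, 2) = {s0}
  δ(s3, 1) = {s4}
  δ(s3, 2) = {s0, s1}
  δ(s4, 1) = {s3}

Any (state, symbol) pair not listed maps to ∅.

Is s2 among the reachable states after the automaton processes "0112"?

No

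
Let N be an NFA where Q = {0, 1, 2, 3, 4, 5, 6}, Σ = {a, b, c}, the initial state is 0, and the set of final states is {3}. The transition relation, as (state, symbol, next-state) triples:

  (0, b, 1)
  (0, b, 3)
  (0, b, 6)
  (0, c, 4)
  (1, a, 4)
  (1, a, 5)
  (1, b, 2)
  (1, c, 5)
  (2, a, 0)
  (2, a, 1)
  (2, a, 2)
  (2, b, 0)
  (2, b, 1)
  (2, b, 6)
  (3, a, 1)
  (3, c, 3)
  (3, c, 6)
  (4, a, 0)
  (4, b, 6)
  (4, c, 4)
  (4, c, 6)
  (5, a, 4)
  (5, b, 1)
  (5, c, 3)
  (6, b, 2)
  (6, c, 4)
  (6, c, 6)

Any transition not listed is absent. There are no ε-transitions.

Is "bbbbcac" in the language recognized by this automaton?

No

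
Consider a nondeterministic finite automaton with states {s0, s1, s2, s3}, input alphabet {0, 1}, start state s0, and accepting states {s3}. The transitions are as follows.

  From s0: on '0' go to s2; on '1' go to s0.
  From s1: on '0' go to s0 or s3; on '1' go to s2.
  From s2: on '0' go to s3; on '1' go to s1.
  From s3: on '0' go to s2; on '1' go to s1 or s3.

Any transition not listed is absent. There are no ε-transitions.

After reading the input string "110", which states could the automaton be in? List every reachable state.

{s2}

Start in {s0}.
Read '1': s0→{s0}; now {s0}.
Read '1': s0→{s0}; now {s0}.
Read '0': s0→{s2}; now {s2}.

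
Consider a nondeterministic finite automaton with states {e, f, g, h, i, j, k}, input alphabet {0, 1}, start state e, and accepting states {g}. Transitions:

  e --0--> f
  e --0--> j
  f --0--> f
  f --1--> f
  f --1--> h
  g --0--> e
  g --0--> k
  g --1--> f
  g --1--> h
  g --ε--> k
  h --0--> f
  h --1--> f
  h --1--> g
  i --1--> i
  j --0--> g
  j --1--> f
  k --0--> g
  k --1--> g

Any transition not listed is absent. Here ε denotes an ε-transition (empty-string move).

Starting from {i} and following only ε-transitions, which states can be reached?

{i}

Begin with {i}.
No ε-moves leave this set, so the closure equals the set itself.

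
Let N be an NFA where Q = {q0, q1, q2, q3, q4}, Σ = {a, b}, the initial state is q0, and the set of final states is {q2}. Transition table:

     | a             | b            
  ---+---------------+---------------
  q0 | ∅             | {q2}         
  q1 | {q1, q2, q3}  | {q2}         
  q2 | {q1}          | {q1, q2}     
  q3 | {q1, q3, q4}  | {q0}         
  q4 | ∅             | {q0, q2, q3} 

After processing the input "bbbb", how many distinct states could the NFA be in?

2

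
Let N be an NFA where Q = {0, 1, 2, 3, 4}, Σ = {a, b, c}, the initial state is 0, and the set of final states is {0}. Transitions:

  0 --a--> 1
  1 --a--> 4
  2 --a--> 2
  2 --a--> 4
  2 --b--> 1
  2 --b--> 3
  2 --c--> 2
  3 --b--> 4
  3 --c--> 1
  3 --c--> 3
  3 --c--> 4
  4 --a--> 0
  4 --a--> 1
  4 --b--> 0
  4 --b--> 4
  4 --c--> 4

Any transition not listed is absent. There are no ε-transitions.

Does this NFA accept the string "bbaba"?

No

Start in {0}.
Read 'b': {0} → ∅.
The set is empty and remains empty for the remaining 4 symbols.
The final set ∅ contains no accepting state.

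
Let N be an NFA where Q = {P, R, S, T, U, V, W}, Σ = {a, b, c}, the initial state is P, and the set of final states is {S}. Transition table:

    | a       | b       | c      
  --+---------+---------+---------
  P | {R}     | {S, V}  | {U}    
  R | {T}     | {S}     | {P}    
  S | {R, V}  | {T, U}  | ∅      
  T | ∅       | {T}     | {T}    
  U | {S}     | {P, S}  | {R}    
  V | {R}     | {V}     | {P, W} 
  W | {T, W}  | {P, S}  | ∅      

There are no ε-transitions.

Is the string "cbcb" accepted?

Yes

Start in {P}.
Read 'c': {P} → {U}.
Read 'b': {U} → {P, S}.
Read 'c': {P, S} → {U}.
Read 'b': {U} → {P, S}.
The final set {P, S} contains the accepting state S.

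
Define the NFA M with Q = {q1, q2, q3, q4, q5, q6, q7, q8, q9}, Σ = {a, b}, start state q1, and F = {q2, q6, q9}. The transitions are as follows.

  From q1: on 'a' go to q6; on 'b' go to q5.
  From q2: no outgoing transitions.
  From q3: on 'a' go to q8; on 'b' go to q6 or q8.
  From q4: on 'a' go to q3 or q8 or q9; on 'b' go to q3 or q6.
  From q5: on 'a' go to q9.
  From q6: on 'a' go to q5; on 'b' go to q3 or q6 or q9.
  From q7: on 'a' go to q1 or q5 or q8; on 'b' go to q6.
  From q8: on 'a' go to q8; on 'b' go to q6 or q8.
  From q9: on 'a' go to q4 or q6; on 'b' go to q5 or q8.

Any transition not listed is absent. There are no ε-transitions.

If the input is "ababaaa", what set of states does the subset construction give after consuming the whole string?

{q4, q6, q8, q9}

Start in {q1}.
Read 'a': {q1} → {q6}.
Read 'b': {q6} → {q3, q6, q9}.
Read 'a': {q3, q6, q9} → {q4, q5, q6, q8}.
Read 'b': {q4, q5, q6, q8} → {q3, q6, q8, q9}.
Read 'a': {q3, q6, q8, q9} → {q4, q5, q6, q8}.
Read 'a': {q4, q5, q6, q8} → {q3, q5, q8, q9}.
Read 'a': {q3, q5, q8, q9} → {q4, q6, q8, q9}.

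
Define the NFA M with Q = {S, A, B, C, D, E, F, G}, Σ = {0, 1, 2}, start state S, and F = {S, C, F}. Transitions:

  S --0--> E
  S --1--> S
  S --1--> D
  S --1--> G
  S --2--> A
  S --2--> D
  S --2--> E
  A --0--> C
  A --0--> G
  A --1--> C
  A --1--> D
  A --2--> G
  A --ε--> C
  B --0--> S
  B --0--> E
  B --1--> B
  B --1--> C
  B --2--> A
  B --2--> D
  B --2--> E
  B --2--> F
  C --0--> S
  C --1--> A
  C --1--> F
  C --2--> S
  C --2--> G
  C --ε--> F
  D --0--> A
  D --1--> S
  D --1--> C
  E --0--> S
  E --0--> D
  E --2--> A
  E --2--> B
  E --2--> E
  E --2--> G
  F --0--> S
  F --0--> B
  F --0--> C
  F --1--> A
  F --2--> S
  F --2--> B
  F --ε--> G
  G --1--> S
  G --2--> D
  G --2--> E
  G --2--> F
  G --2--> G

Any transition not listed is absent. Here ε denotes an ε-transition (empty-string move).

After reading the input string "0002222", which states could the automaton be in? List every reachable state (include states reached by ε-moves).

Start in {S}.
Read '0': {S} → {E}.
Read '0': {E} → {S, D}.
Read '0': {S, D} → {A, C, E, F, G}.
Read '2': {A, C, E, F, G} → {S, A, B, C, D, E, F, G}.
Read '2': {S, A, B, C, D, E, F, G} → {S, A, B, C, D, E, F, G}.
Read '2': {S, A, B, C, D, E, F, G} → {S, A, B, C, D, E, F, G}.
Read '2': {S, A, B, C, D, E, F, G} → {S, A, B, C, D, E, F, G}.

{S, A, B, C, D, E, F, G}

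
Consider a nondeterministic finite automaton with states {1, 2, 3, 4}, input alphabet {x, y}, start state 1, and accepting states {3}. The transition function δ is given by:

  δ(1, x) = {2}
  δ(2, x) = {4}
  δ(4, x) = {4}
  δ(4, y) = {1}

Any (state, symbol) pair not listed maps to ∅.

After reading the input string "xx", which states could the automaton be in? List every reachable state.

{4}

Start in {1}.
Read 'x': 1→{2}; now {2}.
Read 'x': 2→{4}; now {4}.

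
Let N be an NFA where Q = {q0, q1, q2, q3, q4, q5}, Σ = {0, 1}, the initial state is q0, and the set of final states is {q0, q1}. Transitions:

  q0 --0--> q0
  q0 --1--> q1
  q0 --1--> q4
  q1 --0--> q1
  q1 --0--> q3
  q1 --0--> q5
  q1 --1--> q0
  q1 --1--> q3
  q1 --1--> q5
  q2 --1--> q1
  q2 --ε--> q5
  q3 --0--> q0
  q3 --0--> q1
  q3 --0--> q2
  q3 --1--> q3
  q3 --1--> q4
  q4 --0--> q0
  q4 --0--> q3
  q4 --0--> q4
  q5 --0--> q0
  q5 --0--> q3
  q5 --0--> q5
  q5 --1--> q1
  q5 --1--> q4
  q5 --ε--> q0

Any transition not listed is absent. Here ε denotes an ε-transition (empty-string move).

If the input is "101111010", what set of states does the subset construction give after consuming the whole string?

{q0, q1, q2, q3, q4, q5}

Start in {q0}.
Read '1': {q0} → {q1, q4}.
Read '0': {q1, q4} → {q0, q1, q3, q4, q5}.
Read '1': {q0, q1, q3, q4, q5} → {q0, q1, q3, q4, q5}.
Read '1': {q0, q1, q3, q4, q5} → {q0, q1, q3, q4, q5}.
Read '1': {q0, q1, q3, q4, q5} → {q0, q1, q3, q4, q5}.
Read '1': {q0, q1, q3, q4, q5} → {q0, q1, q3, q4, q5}.
Read '0': {q0, q1, q3, q4, q5} → {q0, q1, q2, q3, q4, q5}.
Read '1': {q0, q1, q2, q3, q4, q5} → {q0, q1, q3, q4, q5}.
Read '0': {q0, q1, q3, q4, q5} → {q0, q1, q2, q3, q4, q5}.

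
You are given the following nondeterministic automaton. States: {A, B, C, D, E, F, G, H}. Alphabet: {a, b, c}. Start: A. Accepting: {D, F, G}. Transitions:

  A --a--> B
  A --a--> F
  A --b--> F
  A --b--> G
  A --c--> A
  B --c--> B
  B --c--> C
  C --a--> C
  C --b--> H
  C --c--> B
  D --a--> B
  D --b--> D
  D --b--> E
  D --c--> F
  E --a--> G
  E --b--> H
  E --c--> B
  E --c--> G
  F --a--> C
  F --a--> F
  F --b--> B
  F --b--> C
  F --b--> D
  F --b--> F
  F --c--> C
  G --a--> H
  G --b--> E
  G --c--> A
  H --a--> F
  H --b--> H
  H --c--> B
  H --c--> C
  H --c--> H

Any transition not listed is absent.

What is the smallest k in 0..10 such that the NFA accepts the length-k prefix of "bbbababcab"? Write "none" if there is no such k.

1

Start in {A}.
Read 'b': A→{F, G}; now {F, G}.
None of the earlier sets intersect F, but {F, G} does.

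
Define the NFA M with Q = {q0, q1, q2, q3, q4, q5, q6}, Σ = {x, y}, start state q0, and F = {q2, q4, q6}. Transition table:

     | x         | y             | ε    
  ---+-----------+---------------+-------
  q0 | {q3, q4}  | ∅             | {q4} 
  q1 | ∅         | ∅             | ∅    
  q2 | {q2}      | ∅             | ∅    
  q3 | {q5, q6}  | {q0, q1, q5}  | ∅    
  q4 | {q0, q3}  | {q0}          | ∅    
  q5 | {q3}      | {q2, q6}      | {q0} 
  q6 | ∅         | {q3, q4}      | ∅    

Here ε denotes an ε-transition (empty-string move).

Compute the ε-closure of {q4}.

{q4}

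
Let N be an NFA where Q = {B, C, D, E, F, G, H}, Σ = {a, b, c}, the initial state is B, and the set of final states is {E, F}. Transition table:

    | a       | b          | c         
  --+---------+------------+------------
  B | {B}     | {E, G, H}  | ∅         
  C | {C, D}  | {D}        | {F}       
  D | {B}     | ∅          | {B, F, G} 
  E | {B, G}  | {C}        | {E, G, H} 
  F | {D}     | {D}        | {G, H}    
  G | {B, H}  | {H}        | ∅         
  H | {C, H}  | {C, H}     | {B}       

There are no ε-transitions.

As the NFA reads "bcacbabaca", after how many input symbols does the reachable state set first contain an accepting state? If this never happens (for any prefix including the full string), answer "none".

1

Start in {B}.
Read 'b': {B} → {E, G, H}.
None of the earlier sets intersect F, but {E, G, H} does.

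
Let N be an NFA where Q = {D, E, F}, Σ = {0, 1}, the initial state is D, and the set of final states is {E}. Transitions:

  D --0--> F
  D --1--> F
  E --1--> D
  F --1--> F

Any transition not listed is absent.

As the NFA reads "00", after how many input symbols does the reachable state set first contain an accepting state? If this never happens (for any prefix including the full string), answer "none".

Start in {D}.
Read '0': D→{F}; now {F}.
Read '0': F→∅; now ∅.
No reachable set along the way intersects F.

none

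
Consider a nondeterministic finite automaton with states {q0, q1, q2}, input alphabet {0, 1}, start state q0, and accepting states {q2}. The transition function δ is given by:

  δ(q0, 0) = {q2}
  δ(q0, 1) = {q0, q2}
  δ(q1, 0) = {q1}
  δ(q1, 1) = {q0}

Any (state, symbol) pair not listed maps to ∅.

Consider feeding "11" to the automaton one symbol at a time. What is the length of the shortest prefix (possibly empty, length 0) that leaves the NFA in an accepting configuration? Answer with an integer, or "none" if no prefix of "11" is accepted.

Start in {q0}.
Read '1': {q0} → {q0, q2}.
None of the earlier sets intersect F, but {q0, q2} does.

1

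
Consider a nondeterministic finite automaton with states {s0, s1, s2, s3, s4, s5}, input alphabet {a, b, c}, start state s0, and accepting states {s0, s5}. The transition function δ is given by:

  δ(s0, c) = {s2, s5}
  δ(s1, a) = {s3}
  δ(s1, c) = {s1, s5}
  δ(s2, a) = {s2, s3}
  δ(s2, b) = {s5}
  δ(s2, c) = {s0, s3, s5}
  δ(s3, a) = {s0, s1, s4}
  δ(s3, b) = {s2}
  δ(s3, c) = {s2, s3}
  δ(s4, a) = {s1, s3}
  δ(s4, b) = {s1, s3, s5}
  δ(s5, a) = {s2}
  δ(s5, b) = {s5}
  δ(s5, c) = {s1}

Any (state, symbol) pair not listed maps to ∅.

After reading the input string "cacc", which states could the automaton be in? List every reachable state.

Start in {s0}.
Read 'c': s0→{s2, s5}; now {s2, s5}.
Read 'a': s2→{s2, s3}, s5→{s2}; now {s2, s3}.
Read 'c': s2→{s0, s3, s5}, s3→{s2, s3}; now {s0, s2, s3, s5}.
Read 'c': s0→{s2, s5}, s2→{s0, s3, s5}, s3→{s2, s3}, s5→{s1}; now {s0, s1, s2, s3, s5}.

{s0, s1, s2, s3, s5}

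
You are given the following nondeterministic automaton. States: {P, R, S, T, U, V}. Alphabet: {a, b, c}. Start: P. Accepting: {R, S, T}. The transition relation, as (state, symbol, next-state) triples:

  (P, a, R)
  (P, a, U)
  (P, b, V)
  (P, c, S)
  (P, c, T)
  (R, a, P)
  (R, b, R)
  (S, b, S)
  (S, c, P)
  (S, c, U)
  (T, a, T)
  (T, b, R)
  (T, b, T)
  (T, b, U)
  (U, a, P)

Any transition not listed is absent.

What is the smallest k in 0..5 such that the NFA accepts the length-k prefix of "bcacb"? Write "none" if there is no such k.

none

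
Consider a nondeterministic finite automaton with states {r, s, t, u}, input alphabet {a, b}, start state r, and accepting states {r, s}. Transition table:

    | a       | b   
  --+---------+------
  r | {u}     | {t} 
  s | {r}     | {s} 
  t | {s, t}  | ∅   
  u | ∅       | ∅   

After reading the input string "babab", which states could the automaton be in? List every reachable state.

Start in {r}.
Read 'b': r→{t}; now {t}.
Read 'a': t→{s, t}; now {s, t}.
Read 'b': s→{s}, t→∅; now {s}.
Read 'a': s→{r}; now {r}.
Read 'b': r→{t}; now {t}.

{t}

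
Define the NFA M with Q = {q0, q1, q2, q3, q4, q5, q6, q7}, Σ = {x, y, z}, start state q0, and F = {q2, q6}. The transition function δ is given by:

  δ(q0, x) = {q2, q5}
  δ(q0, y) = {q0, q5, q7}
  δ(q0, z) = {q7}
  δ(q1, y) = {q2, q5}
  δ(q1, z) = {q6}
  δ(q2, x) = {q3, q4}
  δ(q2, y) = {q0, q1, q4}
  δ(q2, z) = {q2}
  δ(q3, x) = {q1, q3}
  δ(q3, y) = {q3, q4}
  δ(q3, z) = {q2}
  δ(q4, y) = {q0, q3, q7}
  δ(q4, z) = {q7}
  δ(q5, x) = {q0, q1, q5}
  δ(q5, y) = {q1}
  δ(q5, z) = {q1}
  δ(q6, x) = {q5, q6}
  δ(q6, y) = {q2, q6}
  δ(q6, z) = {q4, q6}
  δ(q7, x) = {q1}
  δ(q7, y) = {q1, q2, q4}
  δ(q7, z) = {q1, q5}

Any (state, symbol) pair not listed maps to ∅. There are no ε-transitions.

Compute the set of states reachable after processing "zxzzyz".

Start in {q0}.
Read 'z': q0→{q7}; now {q7}.
Read 'x': q7→{q1}; now {q1}.
Read 'z': q1→{q6}; now {q6}.
Read 'z': q6→{q4, q6}; now {q4, q6}.
Read 'y': q4→{q0, q3, q7}, q6→{q2, q6}; now {q0, q2, q3, q6, q7}.
Read 'z': q0→{q7}, q2→{q2}, q3→{q2}, q6→{q4, q6}, q7→{q1, q5}; now {q1, q2, q4, q5, q6, q7}.

{q1, q2, q4, q5, q6, q7}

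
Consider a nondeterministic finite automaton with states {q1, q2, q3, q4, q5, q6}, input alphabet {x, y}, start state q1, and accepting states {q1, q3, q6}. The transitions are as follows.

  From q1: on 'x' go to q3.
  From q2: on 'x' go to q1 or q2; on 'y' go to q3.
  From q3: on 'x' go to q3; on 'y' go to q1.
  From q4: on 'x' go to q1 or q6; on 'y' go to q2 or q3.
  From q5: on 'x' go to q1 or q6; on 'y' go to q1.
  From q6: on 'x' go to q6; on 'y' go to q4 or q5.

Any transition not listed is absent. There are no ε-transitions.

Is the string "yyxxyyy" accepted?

No

Start in {q1}.
Read 'y': q1→∅; now ∅.
The set is empty and remains empty for the remaining 6 symbols.
The final set ∅ contains no accepting state.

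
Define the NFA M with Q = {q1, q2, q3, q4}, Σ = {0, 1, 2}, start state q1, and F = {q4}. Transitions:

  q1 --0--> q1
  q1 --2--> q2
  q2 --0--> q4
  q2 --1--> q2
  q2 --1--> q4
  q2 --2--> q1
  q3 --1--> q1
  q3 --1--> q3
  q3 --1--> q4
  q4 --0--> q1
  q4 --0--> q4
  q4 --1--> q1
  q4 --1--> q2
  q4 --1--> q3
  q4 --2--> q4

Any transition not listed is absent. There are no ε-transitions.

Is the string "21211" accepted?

Yes

Start in {q1}.
Read '2': q1→{q2}; now {q2}.
Read '1': q2→{q2, q4}; now {q2, q4}.
Read '2': q2→{q1}, q4→{q4}; now {q1, q4}.
Read '1': q1→∅, q4→{q1, q2, q3}; now {q1, q2, q3}.
Read '1': q1→∅, q2→{q2, q4}, q3→{q1, q3, q4}; now {q1, q2, q3, q4}.
The final set {q1, q2, q3, q4} contains the accepting state q4.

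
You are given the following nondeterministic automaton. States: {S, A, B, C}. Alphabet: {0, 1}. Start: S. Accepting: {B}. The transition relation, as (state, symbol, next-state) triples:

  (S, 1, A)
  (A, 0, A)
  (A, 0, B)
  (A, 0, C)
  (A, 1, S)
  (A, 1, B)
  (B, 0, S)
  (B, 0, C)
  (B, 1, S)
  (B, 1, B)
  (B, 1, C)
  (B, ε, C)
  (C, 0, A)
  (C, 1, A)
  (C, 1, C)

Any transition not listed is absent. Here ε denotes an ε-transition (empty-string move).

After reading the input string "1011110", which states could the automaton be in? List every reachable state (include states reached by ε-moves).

{S, A, B, C}

Start in {S}.
Read '1': {S} → {A}.
Read '0': {A} → {A, B, C}.
Read '1': {A, B, C} → {S, A, B, C}.
Read '1': {S, A, B, C} → {S, A, B, C}.
Read '1': {S, A, B, C} → {S, A, B, C}.
Read '1': {S, A, B, C} → {S, A, B, C}.
Read '0': {S, A, B, C} → {S, A, B, C}.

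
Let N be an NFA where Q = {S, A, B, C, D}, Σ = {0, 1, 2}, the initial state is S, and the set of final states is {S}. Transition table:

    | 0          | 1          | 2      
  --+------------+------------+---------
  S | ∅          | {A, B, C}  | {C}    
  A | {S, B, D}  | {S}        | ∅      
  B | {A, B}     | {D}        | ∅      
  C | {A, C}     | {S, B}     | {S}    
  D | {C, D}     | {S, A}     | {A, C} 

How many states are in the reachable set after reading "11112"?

3

Start in {S}.
Read '1': {S} → {A, B, C}.
Read '1': {A, B, C} → {S, B, D}.
Read '1': {S, B, D} → {S, A, B, C, D}.
Read '1': {S, A, B, C, D} → {S, A, B, C, D}.
Read '2': {S, A, B, C, D} → {S, A, C}.
That set has 3 states.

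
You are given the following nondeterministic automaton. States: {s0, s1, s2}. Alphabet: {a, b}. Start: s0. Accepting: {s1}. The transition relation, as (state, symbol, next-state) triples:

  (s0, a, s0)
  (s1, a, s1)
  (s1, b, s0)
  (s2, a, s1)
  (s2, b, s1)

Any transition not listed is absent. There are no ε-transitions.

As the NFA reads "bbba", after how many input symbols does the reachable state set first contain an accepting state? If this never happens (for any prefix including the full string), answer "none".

none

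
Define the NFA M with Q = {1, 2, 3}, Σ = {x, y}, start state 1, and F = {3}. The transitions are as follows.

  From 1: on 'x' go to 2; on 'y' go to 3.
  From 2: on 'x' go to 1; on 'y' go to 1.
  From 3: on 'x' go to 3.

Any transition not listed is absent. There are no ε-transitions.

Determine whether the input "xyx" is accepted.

Start in {1}.
Read 'x': 1→{2}; now {2}.
Read 'y': 2→{1}; now {1}.
Read 'x': 1→{2}; now {2}.
The final set {2} contains no accepting state.

No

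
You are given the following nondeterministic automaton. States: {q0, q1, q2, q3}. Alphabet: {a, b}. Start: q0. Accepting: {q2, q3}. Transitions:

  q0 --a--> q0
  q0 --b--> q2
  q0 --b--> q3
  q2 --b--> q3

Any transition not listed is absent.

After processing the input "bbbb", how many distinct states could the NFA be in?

0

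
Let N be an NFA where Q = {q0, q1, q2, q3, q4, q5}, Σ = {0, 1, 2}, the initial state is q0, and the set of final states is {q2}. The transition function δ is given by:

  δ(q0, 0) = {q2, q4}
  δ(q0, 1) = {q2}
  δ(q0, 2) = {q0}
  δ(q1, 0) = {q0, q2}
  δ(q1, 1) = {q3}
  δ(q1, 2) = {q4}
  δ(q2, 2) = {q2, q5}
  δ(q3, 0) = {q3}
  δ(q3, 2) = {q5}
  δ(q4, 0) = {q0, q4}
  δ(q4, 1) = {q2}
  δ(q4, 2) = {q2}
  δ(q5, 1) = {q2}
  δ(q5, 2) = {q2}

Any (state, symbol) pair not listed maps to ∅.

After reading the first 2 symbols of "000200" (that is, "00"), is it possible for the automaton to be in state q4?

Yes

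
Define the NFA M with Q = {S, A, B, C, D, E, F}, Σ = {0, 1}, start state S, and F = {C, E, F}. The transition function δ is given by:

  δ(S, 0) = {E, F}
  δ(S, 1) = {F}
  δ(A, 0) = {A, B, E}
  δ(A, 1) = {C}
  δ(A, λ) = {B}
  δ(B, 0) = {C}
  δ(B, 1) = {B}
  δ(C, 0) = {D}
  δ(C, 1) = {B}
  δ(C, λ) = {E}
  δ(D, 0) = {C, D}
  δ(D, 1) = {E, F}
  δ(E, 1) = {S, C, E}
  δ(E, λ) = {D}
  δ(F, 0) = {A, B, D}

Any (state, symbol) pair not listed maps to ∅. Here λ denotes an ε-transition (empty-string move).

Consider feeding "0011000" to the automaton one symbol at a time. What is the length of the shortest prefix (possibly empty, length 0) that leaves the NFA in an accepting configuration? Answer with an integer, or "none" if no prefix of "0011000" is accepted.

1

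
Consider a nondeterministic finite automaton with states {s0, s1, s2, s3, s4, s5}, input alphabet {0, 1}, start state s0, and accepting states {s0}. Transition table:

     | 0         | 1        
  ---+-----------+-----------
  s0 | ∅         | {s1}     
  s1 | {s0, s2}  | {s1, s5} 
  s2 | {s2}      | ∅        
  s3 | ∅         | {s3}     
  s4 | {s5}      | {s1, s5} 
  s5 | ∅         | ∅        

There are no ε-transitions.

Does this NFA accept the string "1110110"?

Yes

Start in {s0}.
Read '1': {s0} → {s1}.
Read '1': {s1} → {s1, s5}.
Read '1': {s1, s5} → {s1, s5}.
Read '0': {s1, s5} → {s0, s2}.
Read '1': {s0, s2} → {s1}.
Read '1': {s1} → {s1, s5}.
Read '0': {s1, s5} → {s0, s2}.
The final set {s0, s2} contains the accepting state s0.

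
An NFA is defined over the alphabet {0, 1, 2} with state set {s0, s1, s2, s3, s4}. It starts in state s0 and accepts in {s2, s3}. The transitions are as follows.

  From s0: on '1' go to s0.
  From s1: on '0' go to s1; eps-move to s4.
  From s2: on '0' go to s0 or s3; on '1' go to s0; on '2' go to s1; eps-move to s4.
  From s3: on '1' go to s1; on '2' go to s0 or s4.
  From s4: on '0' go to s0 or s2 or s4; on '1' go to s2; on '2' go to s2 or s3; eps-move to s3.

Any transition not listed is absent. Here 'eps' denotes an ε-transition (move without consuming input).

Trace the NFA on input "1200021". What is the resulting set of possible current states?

Start in {s0}.
Read '1': s0→{s0}; now {s0}.
Read '2': s0→∅; now ∅.
The set is empty and remains empty for the remaining 5 symbols.

∅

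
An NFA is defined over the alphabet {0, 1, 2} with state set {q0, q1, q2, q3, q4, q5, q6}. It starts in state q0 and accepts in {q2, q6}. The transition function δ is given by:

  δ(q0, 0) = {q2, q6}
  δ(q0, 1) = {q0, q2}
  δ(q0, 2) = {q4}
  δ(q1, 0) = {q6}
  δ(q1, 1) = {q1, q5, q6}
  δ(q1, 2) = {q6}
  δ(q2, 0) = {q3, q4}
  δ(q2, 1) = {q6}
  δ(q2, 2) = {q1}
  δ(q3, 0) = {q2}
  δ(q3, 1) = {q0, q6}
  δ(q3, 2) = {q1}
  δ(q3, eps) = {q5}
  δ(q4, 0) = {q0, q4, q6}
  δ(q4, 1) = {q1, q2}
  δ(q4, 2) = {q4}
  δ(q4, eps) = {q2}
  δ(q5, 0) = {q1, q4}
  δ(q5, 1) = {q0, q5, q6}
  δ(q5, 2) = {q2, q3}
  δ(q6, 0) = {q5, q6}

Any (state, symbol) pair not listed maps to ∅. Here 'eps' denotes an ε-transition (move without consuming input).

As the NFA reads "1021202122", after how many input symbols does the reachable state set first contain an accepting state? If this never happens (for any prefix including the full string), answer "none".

1

Start in {q0}.
Read '1': q0→{q0, q2}; now {q0, q2}.
None of the earlier sets intersect F, but {q0, q2} does.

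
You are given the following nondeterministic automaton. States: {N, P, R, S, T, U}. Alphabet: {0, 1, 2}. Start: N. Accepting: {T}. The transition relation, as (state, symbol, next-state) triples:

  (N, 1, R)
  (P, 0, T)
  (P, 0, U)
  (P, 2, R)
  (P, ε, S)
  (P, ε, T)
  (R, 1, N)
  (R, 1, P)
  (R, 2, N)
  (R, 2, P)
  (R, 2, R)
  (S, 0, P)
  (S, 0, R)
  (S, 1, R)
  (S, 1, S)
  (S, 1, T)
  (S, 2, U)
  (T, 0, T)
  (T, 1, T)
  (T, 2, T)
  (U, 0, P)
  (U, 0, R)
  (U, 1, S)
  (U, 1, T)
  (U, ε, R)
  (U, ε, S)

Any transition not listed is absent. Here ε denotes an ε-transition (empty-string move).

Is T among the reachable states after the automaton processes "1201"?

Yes

Start in {N}.
Read '1': {N} → {R}.
Read '2': {R} → {N, P, R, S, T}.
Read '0': {N, P, R, S, T} → {P, R, S, T, U}.
Read '1': {P, R, S, T, U} → {N, P, R, S, T}.
State T is in {N, P, R, S, T}.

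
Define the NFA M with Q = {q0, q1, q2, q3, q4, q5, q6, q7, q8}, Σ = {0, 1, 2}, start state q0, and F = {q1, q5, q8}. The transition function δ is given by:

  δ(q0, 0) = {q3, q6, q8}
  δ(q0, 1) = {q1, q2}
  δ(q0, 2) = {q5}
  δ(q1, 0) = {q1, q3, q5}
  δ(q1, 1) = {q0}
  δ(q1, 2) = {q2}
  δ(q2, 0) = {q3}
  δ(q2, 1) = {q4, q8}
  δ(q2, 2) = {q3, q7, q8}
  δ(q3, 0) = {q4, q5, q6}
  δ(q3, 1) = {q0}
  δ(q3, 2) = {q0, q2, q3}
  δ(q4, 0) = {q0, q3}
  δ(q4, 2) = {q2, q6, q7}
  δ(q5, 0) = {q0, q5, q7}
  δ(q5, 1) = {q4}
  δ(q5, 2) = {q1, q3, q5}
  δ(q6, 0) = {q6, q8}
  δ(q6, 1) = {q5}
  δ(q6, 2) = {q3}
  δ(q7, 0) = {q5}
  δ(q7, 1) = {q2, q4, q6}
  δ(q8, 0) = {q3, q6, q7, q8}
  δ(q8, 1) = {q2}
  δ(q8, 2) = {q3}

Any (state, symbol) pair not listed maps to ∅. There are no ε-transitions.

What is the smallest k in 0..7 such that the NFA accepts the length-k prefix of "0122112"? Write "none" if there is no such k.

1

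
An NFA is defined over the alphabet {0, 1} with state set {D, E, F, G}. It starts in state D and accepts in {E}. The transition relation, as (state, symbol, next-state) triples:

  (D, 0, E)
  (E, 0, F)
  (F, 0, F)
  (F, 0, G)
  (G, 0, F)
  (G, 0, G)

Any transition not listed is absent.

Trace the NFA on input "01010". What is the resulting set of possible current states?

∅

Start in {D}.
Read '0': {D} → {E}.
Read '1': {E} → ∅.
The set is empty and remains empty for the remaining 3 symbols.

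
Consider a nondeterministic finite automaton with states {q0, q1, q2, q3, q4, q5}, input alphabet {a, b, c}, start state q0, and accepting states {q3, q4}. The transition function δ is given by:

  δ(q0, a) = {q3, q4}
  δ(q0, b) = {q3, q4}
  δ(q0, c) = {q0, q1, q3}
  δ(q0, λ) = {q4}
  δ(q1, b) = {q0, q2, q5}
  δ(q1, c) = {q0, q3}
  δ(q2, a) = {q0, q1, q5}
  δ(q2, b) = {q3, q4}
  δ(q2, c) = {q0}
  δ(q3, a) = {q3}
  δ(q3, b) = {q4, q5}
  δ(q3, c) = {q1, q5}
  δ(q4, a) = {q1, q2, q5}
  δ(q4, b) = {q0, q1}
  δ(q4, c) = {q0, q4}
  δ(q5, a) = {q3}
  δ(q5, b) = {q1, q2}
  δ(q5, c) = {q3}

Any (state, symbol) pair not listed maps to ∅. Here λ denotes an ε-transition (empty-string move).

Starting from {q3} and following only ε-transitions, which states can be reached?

Begin with {q3}.
No ε-moves leave this set, so the closure equals the set itself.

{q3}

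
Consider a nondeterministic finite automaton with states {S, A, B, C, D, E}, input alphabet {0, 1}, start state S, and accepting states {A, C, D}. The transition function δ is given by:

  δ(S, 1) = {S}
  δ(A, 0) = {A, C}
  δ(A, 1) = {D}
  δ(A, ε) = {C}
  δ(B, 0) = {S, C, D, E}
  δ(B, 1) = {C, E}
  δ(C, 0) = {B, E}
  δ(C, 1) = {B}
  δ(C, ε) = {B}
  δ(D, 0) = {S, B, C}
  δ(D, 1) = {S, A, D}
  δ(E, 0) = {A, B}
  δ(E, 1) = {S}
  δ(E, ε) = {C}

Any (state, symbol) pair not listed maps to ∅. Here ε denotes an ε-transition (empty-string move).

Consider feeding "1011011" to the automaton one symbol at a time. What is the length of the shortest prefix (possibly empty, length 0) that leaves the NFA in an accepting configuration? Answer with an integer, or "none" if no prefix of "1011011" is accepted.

Start in {S}.
Read '1': S→{S}; now {S}.
Read '0': S→∅; now ∅.
The set is empty and remains empty for the remaining 5 symbols.
No reachable set along the way intersects F.

none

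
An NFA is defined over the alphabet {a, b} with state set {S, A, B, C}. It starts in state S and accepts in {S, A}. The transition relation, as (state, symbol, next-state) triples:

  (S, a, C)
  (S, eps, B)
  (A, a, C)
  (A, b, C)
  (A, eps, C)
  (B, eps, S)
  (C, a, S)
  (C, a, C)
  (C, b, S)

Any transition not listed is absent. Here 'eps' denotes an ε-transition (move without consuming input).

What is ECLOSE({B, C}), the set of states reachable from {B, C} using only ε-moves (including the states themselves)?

Begin with {B, C}.
ε-move B → S; add S.

{S, B, C}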